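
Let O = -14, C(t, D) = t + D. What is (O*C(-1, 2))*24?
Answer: -336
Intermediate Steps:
C(t, D) = D + t
(O*C(-1, 2))*24 = -14*(2 - 1)*24 = -14*1*24 = -14*24 = -336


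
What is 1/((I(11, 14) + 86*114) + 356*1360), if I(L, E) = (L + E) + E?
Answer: 1/494003 ≈ 2.0243e-6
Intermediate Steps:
I(L, E) = L + 2*E (I(L, E) = (E + L) + E = L + 2*E)
1/((I(11, 14) + 86*114) + 356*1360) = 1/(((11 + 2*14) + 86*114) + 356*1360) = 1/(((11 + 28) + 9804) + 484160) = 1/((39 + 9804) + 484160) = 1/(9843 + 484160) = 1/494003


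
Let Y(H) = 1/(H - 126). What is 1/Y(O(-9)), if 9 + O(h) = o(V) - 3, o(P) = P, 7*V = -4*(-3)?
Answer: -954/7 ≈ -136.29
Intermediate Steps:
V = 12/7 (V = (-4*(-3))/7 = (⅐)*12 = 12/7 ≈ 1.7143)
O(h) = -72/7 (O(h) = -9 + (12/7 - 3) = -9 - 9/7 = -72/7)
Y(H) = 1/(-126 + H)
1/Y(O(-9)) = 1/(1/(-126 - 72/7)) = 1/(1/(-954/7)) = 1/(-7/954) = -954/7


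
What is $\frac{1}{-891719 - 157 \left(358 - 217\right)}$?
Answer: $- \frac{1}{913856} \approx -1.0943 \cdot 10^{-6}$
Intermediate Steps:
$\frac{1}{-891719 - 157 \left(358 - 217\right)} = \frac{1}{-891719 - 22137} = \frac{1}{-913856} = - \frac{1}{913856}$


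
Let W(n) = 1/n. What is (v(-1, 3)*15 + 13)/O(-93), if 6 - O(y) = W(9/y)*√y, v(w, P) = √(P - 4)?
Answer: 234/29899 + 270*I/29899 + 465*√93/29899 - 403*I*√93/29899 ≈ 0.15781 - 0.12095*I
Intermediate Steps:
v(w, P) = √(-4 + P)
O(y) = 6 - y^(3/2)/9 (O(y) = 6 - √y/(9/y) = 6 - y/9*√y = 6 - y^(3/2)/9)
(v(-1, 3)*15 + 13)/O(-93) = (√(-4 + 3)*15 + 13)/(6 - (-31)*I*√93/3) = (√(-1)*15 + 13)/(6 - (-31)*I*√93/3) = (I*15 + 13)/(6 + 31*I*√93/3) = (15*I + 13)/(6 + 31*I*√93/3) = (13 + 15*I)/(6 + 31*I*√93/3)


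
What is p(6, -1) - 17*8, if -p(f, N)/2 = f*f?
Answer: -208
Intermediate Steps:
p(f, N) = -2*f² (p(f, N) = -2*f*f = -2*f²)
p(6, -1) - 17*8 = -2*6² - 17*8 = -2*36 - 136 = -72 - 136 = -208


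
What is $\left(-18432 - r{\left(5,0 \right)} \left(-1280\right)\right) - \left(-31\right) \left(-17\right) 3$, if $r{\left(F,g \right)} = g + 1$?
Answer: $-18733$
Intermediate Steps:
$r{\left(F,g \right)} = 1 + g$
$\left(-18432 - r{\left(5,0 \right)} \left(-1280\right)\right) - \left(-31\right) \left(-17\right) 3 = \left(-18432 - \left(1 + 0\right) \left(-1280\right)\right) - \left(-31\right) \left(-17\right) 3 = \left(-18432 - 1 \left(-1280\right)\right) - 527 \cdot 3 = \left(-18432 - -1280\right) - 1581 = \left(-18432 + 1280\right) - 1581 = -17152 - 1581 = -18733$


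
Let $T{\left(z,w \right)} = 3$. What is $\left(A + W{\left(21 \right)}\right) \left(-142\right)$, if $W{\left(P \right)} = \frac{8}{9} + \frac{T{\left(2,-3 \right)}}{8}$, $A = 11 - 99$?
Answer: $\frac{443395}{36} \approx 12317.0$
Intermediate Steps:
$A = -88$ ($A = 11 - 99 = -88$)
$W{\left(P \right)} = \frac{91}{72}$ ($W{\left(P \right)} = \frac{8}{9} + \frac{3}{8} = \frac{91}{72}$)
$\left(A + W{\left(21 \right)}\right) \left(-142\right) = \left(-88 + \frac{91}{72}\right) \left(-142\right) = \left(- \frac{6245}{72}\right) \left(-142\right) = \frac{443395}{36}$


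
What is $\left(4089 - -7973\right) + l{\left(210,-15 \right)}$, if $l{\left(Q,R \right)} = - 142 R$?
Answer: $14192$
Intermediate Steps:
$\left(4089 - -7973\right) + l{\left(210,-15 \right)} = \left(4089 - -7973\right) - -2130 = \left(4089 + 7973\right) + 2130 = 12062 + 2130 = 14192$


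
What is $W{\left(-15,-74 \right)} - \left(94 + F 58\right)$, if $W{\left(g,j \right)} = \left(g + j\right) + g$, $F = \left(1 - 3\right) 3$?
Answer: $150$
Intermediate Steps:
$F = -6$ ($F = \left(-2\right) 3 = -6$)
$W{\left(g,j \right)} = j + 2 g$
$W{\left(-15,-74 \right)} - \left(94 + F 58\right) = \left(-74 + 2 \left(-15\right)\right) - \left(94 - 348\right) = \left(-74 - 30\right) - \left(94 - 348\right) = -104 - -254 = -104 + 254 = 150$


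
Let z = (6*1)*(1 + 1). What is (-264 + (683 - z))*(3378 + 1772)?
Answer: 2096050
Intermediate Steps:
z = 12 (z = 6*2 = 12)
(-264 + (683 - z))*(3378 + 1772) = (-264 + (683 - 1*12))*(3378 + 1772) = (-264 + (683 - 12))*5150 = (-264 + 671)*5150 = 407*5150 = 2096050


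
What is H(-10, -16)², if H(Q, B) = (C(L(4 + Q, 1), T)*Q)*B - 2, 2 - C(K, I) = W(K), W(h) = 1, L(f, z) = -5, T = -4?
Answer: 24964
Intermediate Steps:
C(K, I) = 1 (C(K, I) = 2 - 1*1 = 2 - 1 = 1)
H(Q, B) = -2 + B*Q (H(Q, B) = (1*Q)*B - 2 = Q*B - 2 = B*Q - 2 = -2 + B*Q)
H(-10, -16)² = (-2 - 16*(-10))² = (-2 + 160)² = 158² = 24964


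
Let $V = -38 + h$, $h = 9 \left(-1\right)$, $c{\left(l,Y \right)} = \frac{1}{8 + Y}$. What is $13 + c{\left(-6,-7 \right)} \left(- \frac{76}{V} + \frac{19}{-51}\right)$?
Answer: $\frac{34144}{2397} \approx 14.244$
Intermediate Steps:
$h = -9$
$V = -47$ ($V = -38 - 9 = -47$)
$13 + c{\left(-6,-7 \right)} \left(- \frac{76}{V} + \frac{19}{-51}\right) = 13 + \frac{- \frac{76}{-47} + \frac{19}{-51}}{8 - 7} = 13 + \frac{\left(-76\right) \left(- \frac{1}{47}\right) + 19 \left(- \frac{1}{51}\right)}{1} = 13 + 1 \left(\frac{76}{47} - \frac{19}{51}\right) = 13 + 1 \cdot \frac{2983}{2397} = 13 + \frac{2983}{2397} = \frac{34144}{2397}$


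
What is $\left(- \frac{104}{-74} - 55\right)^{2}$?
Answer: $\frac{3932289}{1369} \approx 2872.4$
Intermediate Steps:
$\left(- \frac{104}{-74} - 55\right)^{2} = \left(\left(-104\right) \left(- \frac{1}{74}\right) - 55\right)^{2} = \left(\frac{52}{37} - 55\right)^{2} = \left(- \frac{1983}{37}\right)^{2} = \frac{3932289}{1369}$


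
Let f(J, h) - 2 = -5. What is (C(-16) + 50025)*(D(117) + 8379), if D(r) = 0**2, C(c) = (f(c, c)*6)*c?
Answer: 421572627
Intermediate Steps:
f(J, h) = -3 (f(J, h) = 2 - 5 = -3)
C(c) = -18*c (C(c) = (-3*6)*c = -18*c)
D(r) = 0
(C(-16) + 50025)*(D(117) + 8379) = (-18*(-16) + 50025)*(0 + 8379) = (288 + 50025)*8379 = 50313*8379 = 421572627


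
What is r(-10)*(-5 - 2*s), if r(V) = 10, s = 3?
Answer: -110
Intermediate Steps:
r(-10)*(-5 - 2*s) = 10*(-5 - 2*3) = 10*(-5 - 6) = 10*(-11) = -110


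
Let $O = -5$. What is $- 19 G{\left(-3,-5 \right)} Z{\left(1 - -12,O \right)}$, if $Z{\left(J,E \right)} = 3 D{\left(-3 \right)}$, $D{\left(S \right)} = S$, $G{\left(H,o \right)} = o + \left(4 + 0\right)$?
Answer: $-171$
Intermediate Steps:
$G{\left(H,o \right)} = 4 + o$ ($G{\left(H,o \right)} = o + 4 = 4 + o$)
$Z{\left(J,E \right)} = -9$ ($Z{\left(J,E \right)} = 3 \left(-3\right) = -9$)
$- 19 G{\left(-3,-5 \right)} Z{\left(1 - -12,O \right)} = - 19 \left(4 - 5\right) \left(-9\right) = \left(-19\right) \left(-1\right) \left(-9\right) = 19 \left(-9\right) = -171$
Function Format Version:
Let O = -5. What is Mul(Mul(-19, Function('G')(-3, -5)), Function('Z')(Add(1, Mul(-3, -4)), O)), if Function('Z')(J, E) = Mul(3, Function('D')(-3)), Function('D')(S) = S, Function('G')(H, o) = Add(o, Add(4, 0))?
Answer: -171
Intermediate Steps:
Function('G')(H, o) = Add(4, o) (Function('G')(H, o) = Add(o, 4) = Add(4, o))
Function('Z')(J, E) = -9 (Function('Z')(J, E) = Mul(3, -3) = -9)
Mul(Mul(-19, Function('G')(-3, -5)), Function('Z')(Add(1, Mul(-3, -4)), O)) = Mul(Mul(-19, Add(4, -5)), -9) = Mul(Mul(-19, -1), -9) = Mul(19, -9) = -171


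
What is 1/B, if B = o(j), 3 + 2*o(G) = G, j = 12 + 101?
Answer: 1/55 ≈ 0.018182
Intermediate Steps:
j = 113
o(G) = -3/2 + G/2
B = 55 (B = -3/2 + (½)*113 = -3/2 + 113/2 = 55)
1/B = 1/55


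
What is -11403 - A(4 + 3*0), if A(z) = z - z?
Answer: -11403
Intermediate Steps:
A(z) = 0
-11403 - A(4 + 3*0) = -11403 - 1*0 = -11403 + 0 = -11403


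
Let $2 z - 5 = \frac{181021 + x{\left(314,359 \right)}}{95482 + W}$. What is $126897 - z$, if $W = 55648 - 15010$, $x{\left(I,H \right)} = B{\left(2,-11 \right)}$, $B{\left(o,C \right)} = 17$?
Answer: $\frac{17272788821}{136120} \approx 1.2689 \cdot 10^{5}$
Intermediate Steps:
$x{\left(I,H \right)} = 17$
$W = 40638$
$z = \frac{430819}{136120}$ ($z = \frac{5}{2} + \frac{\left(181021 + 17\right) \frac{1}{95482 + 40638}}{2} = \frac{5}{2} + \frac{181038 \cdot \frac{1}{136120}}{2} = \frac{5}{2} + \frac{1}{2} \cdot \frac{90519}{68060} = \frac{5}{2} + \frac{90519}{136120} = \frac{430819}{136120} \approx 3.165$)
$126897 - z = 126897 - \frac{430819}{136120} = \frac{17272788821}{136120}$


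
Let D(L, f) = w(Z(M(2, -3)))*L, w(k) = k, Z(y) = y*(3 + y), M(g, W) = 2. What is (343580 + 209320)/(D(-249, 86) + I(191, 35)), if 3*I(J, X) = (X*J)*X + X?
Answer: 82935/11327 ≈ 7.3219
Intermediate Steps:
I(J, X) = X/3 + J*X²/3 (I(J, X) = ((X*J)*X + X)/3 = ((J*X)*X + X)/3 = (J*X² + X)/3 = (X + J*X²)/3 = X/3 + J*X²/3)
D(L, f) = 10*L (D(L, f) = (2*(3 + 2))*L = (2*5)*L = 10*L)
(343580 + 209320)/(D(-249, 86) + I(191, 35)) = (343580 + 209320)/(10*(-249) + (⅓)*35*(1 + 191*35)) = 552900/(-2490 + (⅓)*35*(1 + 6685)) = 552900/(-2490 + (⅓)*35*6686) = 552900/(-2490 + 234010/3) = 552900/(226540/3) = 552900*(3/226540) = 82935/11327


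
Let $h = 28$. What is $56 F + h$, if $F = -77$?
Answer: $-4284$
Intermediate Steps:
$56 F + h = 56 \left(-77\right) + 28 = -4312 + 28 = -4284$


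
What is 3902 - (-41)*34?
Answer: 5296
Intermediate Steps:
3902 - (-41)*34 = 3902 - 1*(-1394) = 3902 + 1394 = 5296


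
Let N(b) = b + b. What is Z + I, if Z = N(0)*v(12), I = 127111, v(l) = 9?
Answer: 127111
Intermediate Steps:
N(b) = 2*b
Z = 0 (Z = (2*0)*9 = 0*9 = 0)
Z + I = 0 + 127111 = 127111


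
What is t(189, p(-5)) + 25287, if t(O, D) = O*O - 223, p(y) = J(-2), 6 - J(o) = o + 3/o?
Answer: 60785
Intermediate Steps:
J(o) = 6 - o - 3/o (J(o) = 6 - (o + 3/o) = 6 + (-o - 3/o) = 6 - o - 3/o)
p(y) = 19/2 (p(y) = 6 - 1*(-2) - 3/(-2) = 6 + 2 - 3*(-½) = 6 + 2 + 3/2 = 19/2)
t(O, D) = -223 + O² (t(O, D) = O² - 223 = -223 + O²)
t(189, p(-5)) + 25287 = (-223 + 189²) + 25287 = (-223 + 35721) + 25287 = 35498 + 25287 = 60785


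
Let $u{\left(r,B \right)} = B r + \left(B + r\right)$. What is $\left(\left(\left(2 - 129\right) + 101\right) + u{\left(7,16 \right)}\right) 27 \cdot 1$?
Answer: $2943$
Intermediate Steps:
$u{\left(r,B \right)} = B + r + B r$
$\left(\left(\left(2 - 129\right) + 101\right) + u{\left(7,16 \right)}\right) 27 \cdot 1 = \left(\left(\left(2 - 129\right) + 101\right) + \left(16 + 7 + 16 \cdot 7\right)\right) 27 \cdot 1 = \left(\left(-127 + 101\right) + \left(16 + 7 + 112\right)\right) 27 = \left(-26 + 135\right) 27 = 109 \cdot 27 = 2943$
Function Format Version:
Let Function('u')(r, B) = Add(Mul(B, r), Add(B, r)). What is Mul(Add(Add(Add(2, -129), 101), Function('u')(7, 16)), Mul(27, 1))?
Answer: 2943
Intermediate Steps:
Function('u')(r, B) = Add(B, r, Mul(B, r))
Mul(Add(Add(Add(2, -129), 101), Function('u')(7, 16)), Mul(27, 1)) = Mul(Add(Add(Add(2, -129), 101), Add(16, 7, Mul(16, 7))), Mul(27, 1)) = Mul(Add(Add(-127, 101), Add(16, 7, 112)), 27) = Mul(Add(-26, 135), 27) = Mul(109, 27) = 2943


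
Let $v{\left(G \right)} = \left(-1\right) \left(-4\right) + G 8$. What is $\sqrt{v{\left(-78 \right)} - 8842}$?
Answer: $i \sqrt{9462} \approx 97.273 i$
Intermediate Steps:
$v{\left(G \right)} = 4 + 8 G$
$\sqrt{v{\left(-78 \right)} - 8842} = \sqrt{\left(4 + 8 \left(-78\right)\right) - 8842} = \sqrt{\left(4 - 624\right) - 8842} = \sqrt{-620 - 8842} = \sqrt{-9462} = i \sqrt{9462}$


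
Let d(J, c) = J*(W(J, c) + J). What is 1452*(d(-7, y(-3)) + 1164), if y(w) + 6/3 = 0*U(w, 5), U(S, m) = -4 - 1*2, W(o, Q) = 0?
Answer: 1761276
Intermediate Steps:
U(S, m) = -6 (U(S, m) = -4 - 2 = -6)
y(w) = -2 (y(w) = -2 + 0*(-6) = -2 + 0 = -2)
d(J, c) = J² (d(J, c) = J*(0 + J) = J*J = J²)
1452*(d(-7, y(-3)) + 1164) = 1452*((-7)² + 1164) = 1452*(49 + 1164) = 1452*1213 = 1761276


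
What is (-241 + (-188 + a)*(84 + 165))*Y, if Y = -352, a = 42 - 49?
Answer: 17176192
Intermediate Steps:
a = -7
(-241 + (-188 + a)*(84 + 165))*Y = (-241 + (-188 - 7)*(84 + 165))*(-352) = (-241 - 195*249)*(-352) = (-241 - 48555)*(-352) = -48796*(-352) = 17176192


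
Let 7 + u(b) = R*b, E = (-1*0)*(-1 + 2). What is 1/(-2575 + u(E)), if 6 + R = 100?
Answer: -1/2582 ≈ -0.00038730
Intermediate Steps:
R = 94 (R = -6 + 100 = 94)
E = 0 (E = 0*1 = 0)
u(b) = -7 + 94*b
1/(-2575 + u(E)) = 1/(-2575 + (-7 + 94*0)) = 1/(-2575 + (-7 + 0)) = 1/(-2575 - 7) = 1/(-2582) = -1/2582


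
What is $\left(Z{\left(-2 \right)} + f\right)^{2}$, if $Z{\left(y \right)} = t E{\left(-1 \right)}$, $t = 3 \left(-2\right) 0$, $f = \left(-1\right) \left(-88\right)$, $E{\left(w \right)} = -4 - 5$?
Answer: $7744$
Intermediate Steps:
$E{\left(w \right)} = -9$ ($E{\left(w \right)} = -4 - 5 = -9$)
$f = 88$
$t = 0$ ($t = \left(-6\right) 0 = 0$)
$Z{\left(y \right)} = 0$ ($Z{\left(y \right)} = 0 \left(-9\right) = 0$)
$\left(Z{\left(-2 \right)} + f\right)^{2} = \left(0 + 88\right)^{2} = 88^{2} = 7744$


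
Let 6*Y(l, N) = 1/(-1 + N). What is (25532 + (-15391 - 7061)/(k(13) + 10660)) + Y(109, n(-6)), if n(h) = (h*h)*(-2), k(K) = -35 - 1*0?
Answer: 118809700399/4653750 ≈ 25530.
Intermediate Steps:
k(K) = -35 (k(K) = -35 + 0 = -35)
n(h) = -2*h**2 (n(h) = h**2*(-2) = -2*h**2)
Y(l, N) = 1/(6*(-1 + N))
(25532 + (-15391 - 7061)/(k(13) + 10660)) + Y(109, n(-6)) = (25532 + (-15391 - 7061)/(-35 + 10660)) + 1/(6*(-1 - 2*(-6)**2)) = (25532 - 22452/10625) + 1/(6*(-1 - 2*36)) = (25532 - 22452*1/10625) + 1/(6*(-1 - 72)) = (25532 - 22452/10625) + (1/6)/(-73) = 271255048/10625 + (1/6)*(-1/73) = 271255048/10625 - 1/438 = 118809700399/4653750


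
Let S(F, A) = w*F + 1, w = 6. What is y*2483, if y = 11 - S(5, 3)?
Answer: -49660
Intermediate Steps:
S(F, A) = 1 + 6*F (S(F, A) = 6*F + 1 = 1 + 6*F)
y = -20 (y = 11 - (1 + 6*5) = 11 - (1 + 30) = 11 - 1*31 = 11 - 31 = -20)
y*2483 = -20*2483 = -49660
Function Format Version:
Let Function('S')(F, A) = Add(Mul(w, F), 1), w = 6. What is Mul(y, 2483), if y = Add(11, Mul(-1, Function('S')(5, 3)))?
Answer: -49660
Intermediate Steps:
Function('S')(F, A) = Add(1, Mul(6, F)) (Function('S')(F, A) = Add(Mul(6, F), 1) = Add(1, Mul(6, F)))
y = -20 (y = Add(11, Mul(-1, Add(1, Mul(6, 5)))) = Add(11, Mul(-1, Add(1, 30))) = Add(11, Mul(-1, 31)) = Add(11, -31) = -20)
Mul(y, 2483) = Mul(-20, 2483) = -49660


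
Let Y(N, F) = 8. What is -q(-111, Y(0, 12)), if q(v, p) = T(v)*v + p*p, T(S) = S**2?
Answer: 1367567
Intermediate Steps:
q(v, p) = p**2 + v**3 (q(v, p) = v**2*v + p*p = v**3 + p**2 = p**2 + v**3)
-q(-111, Y(0, 12)) = -(8**2 + (-111)**3) = -(64 - 1367631) = -1*(-1367567) = 1367567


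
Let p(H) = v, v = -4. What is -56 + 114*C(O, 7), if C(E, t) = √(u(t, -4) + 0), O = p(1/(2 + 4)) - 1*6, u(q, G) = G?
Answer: -56 + 228*I ≈ -56.0 + 228.0*I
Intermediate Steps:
p(H) = -4
O = -10 (O = -4 - 1*6 = -4 - 6 = -10)
C(E, t) = 2*I (C(E, t) = √(-4 + 0) = √(-4) = 2*I)
-56 + 114*C(O, 7) = -56 + 114*(2*I) = -56 + 228*I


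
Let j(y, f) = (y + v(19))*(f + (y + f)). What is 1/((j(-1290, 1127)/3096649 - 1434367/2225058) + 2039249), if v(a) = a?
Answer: 626383966422/1277352225508451593 ≈ 4.9038e-7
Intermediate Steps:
j(y, f) = (19 + y)*(y + 2*f) (j(y, f) = (y + 19)*(f + (y + f)) = (19 + y)*(f + (f + y)) = (19 + y)*(y + 2*f))
1/((j(-1290, 1127)/3096649 - 1434367/2225058) + 2039249) = 1/((((-1290)² + 19*(-1290) + 38*1127 + 2*1127*(-1290))/3096649 - 1434367/2225058) + 2039249) = 1/(((1664100 - 24510 + 42826 - 2907660)*(1/3096649) - 1434367*1/2225058) + 2039249) = 1/((-1225244*1/3096649 - 130397/202278) + 2039249) = 1/((-1225244/3096649 - 130397/202278) + 2039249) = 1/(-651633645485/626383966422 + 2039249) = 1/(1277352225508451593/626383966422) = 626383966422/1277352225508451593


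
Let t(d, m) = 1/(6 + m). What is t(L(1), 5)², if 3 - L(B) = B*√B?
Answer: 1/121 ≈ 0.0082645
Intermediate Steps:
L(B) = 3 - B^(3/2) (L(B) = 3 - B*√B = 3 - B^(3/2))
t(L(1), 5)² = (1/(6 + 5))² = (1/11)² = 1/121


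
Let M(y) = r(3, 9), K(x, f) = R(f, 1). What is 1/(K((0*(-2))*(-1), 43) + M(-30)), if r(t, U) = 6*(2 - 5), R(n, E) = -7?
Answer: -1/25 ≈ -0.040000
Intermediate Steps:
K(x, f) = -7
r(t, U) = -18 (r(t, U) = 6*(-3) = -18)
M(y) = -18
1/(K((0*(-2))*(-1), 43) + M(-30)) = 1/(-7 - 18) = 1/(-25) = -1/25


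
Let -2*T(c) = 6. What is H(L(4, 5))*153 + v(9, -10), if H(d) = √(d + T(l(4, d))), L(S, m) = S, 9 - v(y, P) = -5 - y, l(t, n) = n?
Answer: 176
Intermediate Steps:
v(y, P) = 14 + y (v(y, P) = 9 - (-5 - y) = 9 + (5 + y) = 14 + y)
T(c) = -3 (T(c) = -½*6 = -3)
H(d) = √(-3 + d) (H(d) = √(d - 3) = √(-3 + d))
H(L(4, 5))*153 + v(9, -10) = √(-3 + 4)*153 + (14 + 9) = √1*153 + 23 = 1*153 + 23 = 153 + 23 = 176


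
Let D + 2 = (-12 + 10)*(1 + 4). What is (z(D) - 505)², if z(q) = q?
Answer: 267289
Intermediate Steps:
D = -12 (D = -2 + (-12 + 10)*(1 + 4) = -2 - 2*5 = -2 - 10 = -12)
(z(D) - 505)² = (-12 - 505)² = (-517)² = 267289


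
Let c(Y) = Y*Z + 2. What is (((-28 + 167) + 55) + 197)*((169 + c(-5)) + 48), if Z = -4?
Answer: 93449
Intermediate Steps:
c(Y) = 2 - 4*Y (c(Y) = Y*(-4) + 2 = -4*Y + 2 = 2 - 4*Y)
(((-28 + 167) + 55) + 197)*((169 + c(-5)) + 48) = (((-28 + 167) + 55) + 197)*((169 + (2 - 4*(-5))) + 48) = ((139 + 55) + 197)*((169 + (2 + 20)) + 48) = (194 + 197)*((169 + 22) + 48) = 391*(191 + 48) = 391*239 = 93449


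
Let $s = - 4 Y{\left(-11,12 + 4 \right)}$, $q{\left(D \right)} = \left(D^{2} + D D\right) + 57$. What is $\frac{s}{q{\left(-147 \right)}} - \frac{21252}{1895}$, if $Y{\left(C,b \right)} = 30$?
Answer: $- \frac{12265436}{1093415} \approx -11.218$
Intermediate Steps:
$q{\left(D \right)} = 57 + 2 D^{2}$ ($q{\left(D \right)} = \left(D^{2} + D^{2}\right) + 57 = 2 D^{2} + 57 = 57 + 2 D^{2}$)
$s = -120$ ($s = \left(-4\right) 30 = -120$)
$\frac{s}{q{\left(-147 \right)}} - \frac{21252}{1895} = - \frac{120}{57 + 2 \left(-147\right)^{2}} - \frac{21252}{1895} = - \frac{120}{57 + 2 \cdot 21609} - \frac{21252}{1895} = - \frac{120}{57 + 43218} - \frac{21252}{1895} = - \frac{120}{43275} - \frac{21252}{1895} = \left(-120\right) \frac{1}{43275} - \frac{21252}{1895} = - \frac{8}{2885} - \frac{21252}{1895} = - \frac{12265436}{1093415}$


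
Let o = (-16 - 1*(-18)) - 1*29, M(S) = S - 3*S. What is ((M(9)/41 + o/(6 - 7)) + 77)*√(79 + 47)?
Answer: 12738*√14/41 ≈ 1162.5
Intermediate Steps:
M(S) = -2*S
o = -27 (o = (-16 + 18) - 29 = 2 - 29 = -27)
((M(9)/41 + o/(6 - 7)) + 77)*√(79 + 47) = ((-2*9/41 - 27/(6 - 7)) + 77)*√(79 + 47) = ((-18*1/41 - 27/(-1)) + 77)*√126 = ((-18/41 - 27*(-1)) + 77)*(3*√14) = ((-18/41 + 27) + 77)*(3*√14) = (1089/41 + 77)*(3*√14) = 4246*(3*√14)/41 = 12738*√14/41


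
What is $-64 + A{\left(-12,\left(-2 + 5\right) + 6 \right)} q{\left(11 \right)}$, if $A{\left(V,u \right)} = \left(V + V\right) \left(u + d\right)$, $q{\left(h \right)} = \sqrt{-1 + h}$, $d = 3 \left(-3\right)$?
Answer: $-64$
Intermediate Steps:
$d = -9$
$A{\left(V,u \right)} = 2 V \left(-9 + u\right)$ ($A{\left(V,u \right)} = \left(V + V\right) \left(u - 9\right) = 2 V \left(-9 + u\right)$)
$-64 + A{\left(-12,\left(-2 + 5\right) + 6 \right)} q{\left(11 \right)} = -64 + 2 \left(-12\right) \left(-9 + \left(\left(-2 + 5\right) + 6\right)\right) \sqrt{-1 + 11} = -64 + 2 \left(-12\right) \left(-9 + \left(3 + 6\right)\right) \sqrt{10} = -64 + 2 \left(-12\right) \left(-9 + 9\right) \sqrt{10} = -64 + 2 \left(-12\right) 0 \sqrt{10} = -64 + 0 \sqrt{10} = -64 + 0 = -64$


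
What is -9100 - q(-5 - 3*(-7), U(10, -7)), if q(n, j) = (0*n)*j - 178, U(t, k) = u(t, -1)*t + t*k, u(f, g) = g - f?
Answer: -8922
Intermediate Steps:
U(t, k) = k*t + t*(-1 - t) (U(t, k) = (-1 - t)*t + t*k = t*(-1 - t) + k*t = k*t + t*(-1 - t))
q(n, j) = -178 (q(n, j) = 0*j - 178 = 0 - 178 = -178)
-9100 - q(-5 - 3*(-7), U(10, -7)) = -9100 - 1*(-178) = -9100 + 178 = -8922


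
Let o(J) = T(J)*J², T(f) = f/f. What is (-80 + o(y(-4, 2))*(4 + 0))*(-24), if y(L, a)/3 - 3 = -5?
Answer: -1536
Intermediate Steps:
y(L, a) = -6 (y(L, a) = 9 + 3*(-5) = 9 - 15 = -6)
T(f) = 1
o(J) = J² (o(J) = 1*J² = J²)
(-80 + o(y(-4, 2))*(4 + 0))*(-24) = (-80 + (-6)²*(4 + 0))*(-24) = (-80 + 36*4)*(-24) = (-80 + 144)*(-24) = 64*(-24) = -1536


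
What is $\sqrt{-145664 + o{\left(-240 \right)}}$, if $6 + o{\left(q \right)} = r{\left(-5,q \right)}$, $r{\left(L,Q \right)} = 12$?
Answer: $i \sqrt{145658} \approx 381.65 i$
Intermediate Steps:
$o{\left(q \right)} = 6$ ($o{\left(q \right)} = -6 + 12 = 6$)
$\sqrt{-145664 + o{\left(-240 \right)}} = \sqrt{-145664 + 6} = \sqrt{-145658} = i \sqrt{145658}$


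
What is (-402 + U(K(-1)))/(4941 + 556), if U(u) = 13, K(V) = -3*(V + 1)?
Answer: -389/5497 ≈ -0.070766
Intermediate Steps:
K(V) = -3 - 3*V (K(V) = -3*(1 + V) = -3 - 3*V)
(-402 + U(K(-1)))/(4941 + 556) = (-402 + 13)/(4941 + 556) = -389/5497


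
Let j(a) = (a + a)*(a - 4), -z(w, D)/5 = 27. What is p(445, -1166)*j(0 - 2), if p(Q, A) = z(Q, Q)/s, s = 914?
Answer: -1620/457 ≈ -3.5449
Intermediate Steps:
z(w, D) = -135 (z(w, D) = -5*27 = -135)
p(Q, A) = -135/914
j(a) = 2*a*(-4 + a) (j(a) = (2*a)*(-4 + a) = 2*a*(-4 + a))
p(445, -1166)*j(0 - 2) = -135*(0 - 2)*(-4 + (0 - 2))/457 = -135*(-2)*(-4 - 2)/457 = -135*(-2)*(-6)/457 = -135/914*24 = -1620/457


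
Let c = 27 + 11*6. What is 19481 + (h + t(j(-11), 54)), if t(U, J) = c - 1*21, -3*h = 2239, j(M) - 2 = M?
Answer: 56420/3 ≈ 18807.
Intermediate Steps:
j(M) = 2 + M
c = 93 (c = 27 + 66 = 93)
h = -2239/3 (h = -⅓*2239 = -2239/3 ≈ -746.33)
t(U, J) = 72 (t(U, J) = 93 - 1*21 = 93 - 21 = 72)
19481 + (h + t(j(-11), 54)) = 19481 + (-2239/3 + 72) = 19481 - 2023/3 = 56420/3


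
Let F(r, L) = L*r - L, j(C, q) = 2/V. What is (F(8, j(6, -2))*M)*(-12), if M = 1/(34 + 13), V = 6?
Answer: -28/47 ≈ -0.59575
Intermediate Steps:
j(C, q) = ⅓ (j(C, q) = 2/6 = 2*(⅙) = ⅓)
F(r, L) = -L + L*r
M = 1/47 ≈ 0.021277
(F(8, j(6, -2))*M)*(-12) = (((-1 + 8)/3)*(1/47))*(-12) = (((⅓)*7)*(1/47))*(-12) = ((7/3)*(1/47))*(-12) = (7/141)*(-12) = -28/47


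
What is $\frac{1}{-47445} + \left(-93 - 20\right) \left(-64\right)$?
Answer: $\frac{343122239}{47445} \approx 7232.0$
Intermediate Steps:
$\frac{1}{-47445} + \left(-93 - 20\right) \left(-64\right) = - \frac{1}{47445} - -7232 = - \frac{1}{47445} + 7232 = \frac{343122239}{47445}$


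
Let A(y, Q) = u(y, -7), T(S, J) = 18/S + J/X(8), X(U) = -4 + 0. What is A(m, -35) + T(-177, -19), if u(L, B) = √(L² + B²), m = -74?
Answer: 1097/236 + 5*√221 ≈ 78.979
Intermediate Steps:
X(U) = -4
u(L, B) = √(B² + L²)
T(S, J) = 18/S - J/4 (T(S, J) = 18/S + J/(-4) = 18/S + J*(-¼) = 18/S - J/4)
A(y, Q) = √(49 + y²) (A(y, Q) = √((-7)² + y²) = √(49 + y²))
A(m, -35) + T(-177, -19) = √(49 + (-74)²) + (18/(-177) - ¼*(-19)) = √(49 + 5476) + (18*(-1/177) + 19/4) = √5525 + (-6/59 + 19/4) = 5*√221 + 1097/236 = 1097/236 + 5*√221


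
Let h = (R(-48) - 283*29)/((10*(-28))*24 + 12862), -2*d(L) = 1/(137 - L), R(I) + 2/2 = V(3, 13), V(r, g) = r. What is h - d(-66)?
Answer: -831272/623413 ≈ -1.3334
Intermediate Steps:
R(I) = 2 (R(I) = -1 + 3 = 2)
d(L) = -1/(2*(137 - L))
h = -8205/6142 (h = (2 - 283*29)/((10*(-28))*24 + 12862) = (2 - 8207)/(-280*24 + 12862) = -8205/(-6720 + 12862) = -8205/6142 ≈ -1.3359)
h - d(-66) = -8205/6142 - 1/(2*(-137 - 66)) = -8205/6142 - 1/(2*(-203)) = -8205/6142 - (-1)/(2*203) = -8205/6142 - 1*(-1/406) = -8205/6142 + 1/406 = -831272/623413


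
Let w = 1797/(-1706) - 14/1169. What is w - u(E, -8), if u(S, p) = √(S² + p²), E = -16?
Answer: -303511/284902 - 8*√5 ≈ -18.954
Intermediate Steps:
w = -303511/284902 (w = 1797*(-1/1706) - 14*1/1169 = -1797/1706 - 2/167 = -303511/284902 ≈ -1.0653)
w - u(E, -8) = -303511/284902 - √((-16)² + (-8)²) = -303511/284902 - √(256 + 64) = -303511/284902 - √320 = -303511/284902 - 8*√5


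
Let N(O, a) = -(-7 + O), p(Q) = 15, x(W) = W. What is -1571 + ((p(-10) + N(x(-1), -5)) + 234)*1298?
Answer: 332015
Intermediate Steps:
N(O, a) = 7 - O
-1571 + ((p(-10) + N(x(-1), -5)) + 234)*1298 = -1571 + ((15 + (7 - 1*(-1))) + 234)*1298 = -1571 + ((15 + (7 + 1)) + 234)*1298 = -1571 + ((15 + 8) + 234)*1298 = -1571 + (23 + 234)*1298 = -1571 + 257*1298 = -1571 + 333586 = 332015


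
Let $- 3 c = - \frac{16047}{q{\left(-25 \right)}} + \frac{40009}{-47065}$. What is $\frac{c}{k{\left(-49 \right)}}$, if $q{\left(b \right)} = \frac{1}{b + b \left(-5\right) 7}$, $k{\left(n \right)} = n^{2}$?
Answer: $\frac{641964286759}{339009195} \approx 1893.6$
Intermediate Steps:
$q{\left(b \right)} = - \frac{1}{34 b}$ ($q{\left(b \right)} = \frac{1}{b + - 5 b 7} = \frac{1}{b - 35 b} = \frac{1}{\left(-34\right) b} = - \frac{1}{34 b}$)
$c = \frac{641964286759}{141195}$ ($c = - \frac{- \frac{16047}{\left(- \frac{1}{34}\right) \frac{1}{-25}} + \frac{40009}{-47065}}{3} = - \frac{- \frac{16047}{\left(- \frac{1}{34}\right) \left(- \frac{1}{25}\right)} + 40009 \left(- \frac{1}{47065}\right)}{3} = - \frac{- 16047 \frac{1}{\frac{1}{850}} - \frac{40009}{47065}}{3} = - \frac{\left(-16047\right) 850 - \frac{40009}{47065}}{3} = - \frac{-13639950 - \frac{40009}{47065}}{3} = \left(- \frac{1}{3}\right) \left(- \frac{641964286759}{47065}\right) = \frac{641964286759}{141195} \approx 4.5466 \cdot 10^{6}$)
$\frac{c}{k{\left(-49 \right)}} = \frac{641964286759}{141195 \left(-49\right)^{2}} = \frac{641964286759}{141195 \cdot 2401} = \frac{641964286759}{141195} \cdot \frac{1}{2401} = \frac{641964286759}{339009195}$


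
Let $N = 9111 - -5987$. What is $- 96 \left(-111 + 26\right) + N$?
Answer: $23258$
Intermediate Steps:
$N = 15098$ ($N = 9111 + 5987 = 15098$)
$- 96 \left(-111 + 26\right) + N = - 96 \left(-111 + 26\right) + 15098 = \left(-96\right) \left(-85\right) + 15098 = 8160 + 15098 = 23258$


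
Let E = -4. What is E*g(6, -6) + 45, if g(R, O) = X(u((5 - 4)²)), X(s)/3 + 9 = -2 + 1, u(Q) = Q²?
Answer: 165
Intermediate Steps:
X(s) = -30 (X(s) = -27 + 3*(-2 + 1) = -27 + 3*(-1) = -27 - 3 = -30)
g(R, O) = -30
E*g(6, -6) + 45 = -4*(-30) + 45 = 120 + 45 = 165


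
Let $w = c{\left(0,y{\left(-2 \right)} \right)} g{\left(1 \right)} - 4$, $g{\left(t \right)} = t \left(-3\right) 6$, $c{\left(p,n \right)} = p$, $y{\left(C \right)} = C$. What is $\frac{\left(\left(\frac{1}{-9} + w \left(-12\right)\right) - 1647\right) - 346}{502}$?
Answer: $- \frac{8753}{2259} \approx -3.8747$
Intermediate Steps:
$g{\left(t \right)} = - 18 t$ ($g{\left(t \right)} = - 3 t 6 = - 18 t$)
$w = -4$ ($w = 0 \left(\left(-18\right) 1\right) - 4 = 0 \left(-18\right) - 4 = 0 - 4 = -4$)
$\frac{\left(\left(\frac{1}{-9} + w \left(-12\right)\right) - 1647\right) - 346}{502} = \frac{\left(\left(\frac{1}{-9} - -48\right) - 1647\right) - 346}{502} = \left(\left(\left(- \frac{1}{9} + 48\right) - 1647\right) - 346\right) \frac{1}{502} = \left(\left(\frac{431}{9} - 1647\right) - 346\right) \frac{1}{502} = \left(- \frac{14392}{9} - 346\right) \frac{1}{502} = \left(- \frac{17506}{9}\right) \frac{1}{502} = - \frac{8753}{2259}$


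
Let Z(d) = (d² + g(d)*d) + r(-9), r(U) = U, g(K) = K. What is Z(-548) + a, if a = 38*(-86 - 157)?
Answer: 591365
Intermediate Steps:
Z(d) = -9 + 2*d² (Z(d) = (d² + d*d) - 9 = (d² + d²) - 9 = 2*d² - 9 = -9 + 2*d²)
a = -9234 (a = 38*(-243) = -9234)
Z(-548) + a = (-9 + 2*(-548)²) - 9234 = (-9 + 2*300304) - 9234 = (-9 + 600608) - 9234 = 600599 - 9234 = 591365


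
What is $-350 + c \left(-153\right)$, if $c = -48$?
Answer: $6994$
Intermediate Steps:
$-350 + c \left(-153\right) = -350 - -7344 = -350 + 7344 = 6994$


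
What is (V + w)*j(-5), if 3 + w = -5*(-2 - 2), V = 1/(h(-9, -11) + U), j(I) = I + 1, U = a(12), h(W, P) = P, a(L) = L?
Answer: -72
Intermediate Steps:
U = 12
j(I) = 1 + I
V = 1 (V = 1/(-11 + 12) = 1/1 = 1)
w = 17 (w = -3 - 5*(-2 - 2) = -3 - 5*(-4) = -3 + 20 = 17)
(V + w)*j(-5) = (1 + 17)*(1 - 5) = 18*(-4) = -72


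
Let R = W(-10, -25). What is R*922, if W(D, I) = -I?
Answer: 23050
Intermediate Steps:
R = 25 (R = -1*(-25) = 25)
R*922 = 25*922 = 23050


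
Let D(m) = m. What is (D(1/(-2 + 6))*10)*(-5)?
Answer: -25/2 ≈ -12.500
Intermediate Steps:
(D(1/(-2 + 6))*10)*(-5) = (10/(-2 + 6))*(-5) = (10/4)*(-5) = ((¼)*10)*(-5) = (5/2)*(-5) = -25/2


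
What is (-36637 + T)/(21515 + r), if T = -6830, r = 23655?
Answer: -43467/45170 ≈ -0.96230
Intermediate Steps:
(-36637 + T)/(21515 + r) = (-36637 - 6830)/(21515 + 23655) = -43467/45170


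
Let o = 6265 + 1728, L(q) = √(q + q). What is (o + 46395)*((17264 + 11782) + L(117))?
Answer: 1579753848 + 163164*√26 ≈ 1.5806e+9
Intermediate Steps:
L(q) = √2*√q (L(q) = √(2*q) = √2*√q)
o = 7993
(o + 46395)*((17264 + 11782) + L(117)) = (7993 + 46395)*((17264 + 11782) + √2*√117) = 54388*(29046 + √2*(3*√13)) = 54388*(29046 + 3*√26) = 1579753848 + 163164*√26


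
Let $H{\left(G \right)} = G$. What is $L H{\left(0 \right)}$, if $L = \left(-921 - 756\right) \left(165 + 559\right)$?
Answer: $0$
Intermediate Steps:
$L = -1214148$ ($L = \left(-921 - 756\right) 724 = \left(-1677\right) 724 = -1214148$)
$L H{\left(0 \right)} = \left(-1214148\right) 0 = 0$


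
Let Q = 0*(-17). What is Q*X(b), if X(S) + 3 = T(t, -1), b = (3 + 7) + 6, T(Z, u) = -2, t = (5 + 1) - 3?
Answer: 0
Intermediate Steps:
t = 3 (t = 6 - 3 = 3)
b = 16 (b = 10 + 6 = 16)
Q = 0
X(S) = -5 (X(S) = -3 - 2 = -5)
Q*X(b) = 0*(-5) = 0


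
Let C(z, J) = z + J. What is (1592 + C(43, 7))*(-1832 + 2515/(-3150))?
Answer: -947978323/315 ≈ -3.0095e+6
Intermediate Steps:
C(z, J) = J + z
(1592 + C(43, 7))*(-1832 + 2515/(-3150)) = (1592 + (7 + 43))*(-1832 + 2515/(-3150)) = (1592 + 50)*(-1832 + 2515*(-1/3150)) = 1642*(-1832 - 503/630) = 1642*(-1154663/630) = -947978323/315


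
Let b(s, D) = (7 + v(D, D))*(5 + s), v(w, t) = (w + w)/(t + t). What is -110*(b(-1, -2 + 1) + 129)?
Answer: -17710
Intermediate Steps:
v(w, t) = w/t (v(w, t) = (2*w)/((2*t)) = (2*w)*(1/(2*t)) = w/t)
b(s, D) = 40 + 8*s (b(s, D) = (7 + D/D)*(5 + s) = (7 + 1)*(5 + s) = 8*(5 + s) = 40 + 8*s)
-110*(b(-1, -2 + 1) + 129) = -110*((40 + 8*(-1)) + 129) = -110*((40 - 8) + 129) = -110*(32 + 129) = -110*161 = -17710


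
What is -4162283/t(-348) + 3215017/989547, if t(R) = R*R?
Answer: -3297456443/105957648 ≈ -31.121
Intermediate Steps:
t(R) = R²
-4162283/t(-348) + 3215017/989547 = -4162283/((-348)²) + 3215017/989547 = -4162283/121104 + 3215017*(1/989547) = -4162283*1/121104 + 247309/76119 = -143527/4176 + 247309/76119 = -3297456443/105957648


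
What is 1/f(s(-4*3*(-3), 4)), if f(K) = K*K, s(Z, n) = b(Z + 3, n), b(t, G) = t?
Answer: 1/1521 ≈ 0.00065746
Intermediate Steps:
s(Z, n) = 3 + Z (s(Z, n) = Z + 3 = 3 + Z)
f(K) = K**2
1/f(s(-4*3*(-3), 4)) = 1/((3 - 4*3*(-3))**2) = 1/((3 - 12*(-3))**2) = 1/((3 + 36)**2) = 1/(39**2) = 1/1521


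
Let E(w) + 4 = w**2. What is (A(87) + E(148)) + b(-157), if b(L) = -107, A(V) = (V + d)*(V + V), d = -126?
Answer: 15007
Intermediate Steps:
E(w) = -4 + w**2
A(V) = 2*V*(-126 + V) (A(V) = (V - 126)*(V + V) = (-126 + V)*(2*V) = 2*V*(-126 + V))
(A(87) + E(148)) + b(-157) = (2*87*(-126 + 87) + (-4 + 148**2)) - 107 = (2*87*(-39) + (-4 + 21904)) - 107 = (-6786 + 21900) - 107 = 15114 - 107 = 15007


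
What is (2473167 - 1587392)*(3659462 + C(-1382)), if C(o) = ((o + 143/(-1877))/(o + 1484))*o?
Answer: 103961014654179925/31909 ≈ 3.2580e+12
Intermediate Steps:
C(o) = o*(-143/1877 + o)/(1484 + o) (C(o) = ((o + 143*(-1/1877))/(1484 + o))*o = ((o - 143/1877)/(1484 + o))*o = ((-143/1877 + o)/(1484 + o))*o = o*(-143/1877 + o)/(1484 + o))
(2473167 - 1587392)*(3659462 + C(-1382)) = (2473167 - 1587392)*(3659462 + (1/1877)*(-1382)*(-143 + 1877*(-1382))/(1484 - 1382)) = 885775*(3659462 + (1/1877)*(-1382)*(-143 - 2594014)/102) = 885775*(3659462 + (1/1877)*(-1382)*(1/102)*(-2594157)) = 885775*(3659462 + 597520829/31909) = 885775*(117367293787/31909) = 103961014654179925/31909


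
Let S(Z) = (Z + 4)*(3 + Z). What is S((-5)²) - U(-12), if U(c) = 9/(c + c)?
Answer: 6499/8 ≈ 812.38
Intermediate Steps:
S(Z) = (3 + Z)*(4 + Z) (S(Z) = (4 + Z)*(3 + Z) = (3 + Z)*(4 + Z))
U(c) = 9/(2*c) (U(c) = 9/((2*c)) = 9*(1/(2*c)) = 9/(2*c))
S((-5)²) - U(-12) = (12 + ((-5)²)² + 7*(-5)²) - 9/(2*(-12)) = (12 + 25² + 7*25) - 9*(-1)/(2*12) = (12 + 625 + 175) - 1*(-3/8) = 812 + 3/8 = 6499/8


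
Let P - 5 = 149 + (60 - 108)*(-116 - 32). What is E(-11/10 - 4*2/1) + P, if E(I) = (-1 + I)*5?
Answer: 14415/2 ≈ 7207.5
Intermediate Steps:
E(I) = -5 + 5*I
P = 7258 (P = 5 + (149 + (60 - 108)*(-116 - 32)) = 5 + (149 - 48*(-148)) = 5 + (149 + 7104) = 5 + 7253 = 7258)
E(-11/10 - 4*2/1) + P = (-5 + 5*(-11/10 - 4*2/1)) + 7258 = (-5 + 5*(-11*⅒ - 8*1)) + 7258 = (-5 + 5*(-11/10 - 8)) + 7258 = (-5 + 5*(-91/10)) + 7258 = (-5 - 91/2) + 7258 = -101/2 + 7258 = 14415/2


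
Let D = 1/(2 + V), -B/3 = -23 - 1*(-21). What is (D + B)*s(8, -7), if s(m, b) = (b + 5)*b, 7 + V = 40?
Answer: 422/5 ≈ 84.400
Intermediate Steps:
V = 33 (V = -7 + 40 = 33)
s(m, b) = b*(5 + b) (s(m, b) = (5 + b)*b = b*(5 + b))
B = 6 (B = -3*(-23 - 1*(-21)) = -3*(-23 + 21) = -3*(-2) = 6)
D = 1/35 (D = 1/(2 + 33) = 1/35 ≈ 0.028571)
(D + B)*s(8, -7) = (1/35 + 6)*(-7*(5 - 7)) = 211*(-7*(-2))/35 = (211/35)*14 = 422/5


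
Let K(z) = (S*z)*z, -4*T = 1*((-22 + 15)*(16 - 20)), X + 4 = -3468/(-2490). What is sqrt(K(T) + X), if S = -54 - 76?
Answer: 6*I*sqrt(30486730)/415 ≈ 79.829*I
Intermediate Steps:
X = -1082/415 (X = -4 - 3468/(-2490) = -4 - 3468*(-1/2490) = -4 + 578/415 = -1082/415 ≈ -2.6072)
T = -7 (T = -(-22 + 15)*(16 - 20)/4 = -(-7*(-4))/4 = -28/4 = -1/4*28 = -7)
S = -130
K(z) = -130*z**2 (K(z) = (-130*z)*z = -130*z**2)
sqrt(K(T) + X) = sqrt(-130*(-7)**2 - 1082/415) = sqrt(-130*49 - 1082/415) = sqrt(-6370 - 1082/415) = sqrt(-2644632/415) = 6*I*sqrt(30486730)/415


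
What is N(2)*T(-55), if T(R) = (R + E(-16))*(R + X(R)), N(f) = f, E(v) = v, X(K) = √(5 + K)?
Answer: 7810 - 710*I*√2 ≈ 7810.0 - 1004.1*I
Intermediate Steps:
T(R) = (-16 + R)*(R + √(5 + R)) (T(R) = (R - 16)*(R + √(5 + R)) = (-16 + R)*(R + √(5 + R)))
N(2)*T(-55) = 2*((-55)² - 16*(-55) - 16*√(5 - 55) - 55*√(5 - 55)) = 2*(3025 + 880 - 80*I*√2 - 275*I*√2) = 2*(3905 - 355*I*√2) = 7810 - 710*I*√2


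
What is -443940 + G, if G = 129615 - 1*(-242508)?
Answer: -71817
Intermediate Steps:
G = 372123 (G = 129615 + 242508 = 372123)
-443940 + G = -443940 + 372123 = -71817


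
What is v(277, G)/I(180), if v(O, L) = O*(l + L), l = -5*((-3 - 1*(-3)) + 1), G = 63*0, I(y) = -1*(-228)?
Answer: -1385/228 ≈ -6.0746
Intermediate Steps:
I(y) = 228
G = 0
l = -5 (l = -5*((-3 + 3) + 1) = -5*(0 + 1) = -5*1 = -5)
v(O, L) = O*(-5 + L)
v(277, G)/I(180) = (277*(-5 + 0))/228 = (277*(-5))*(1/228) = -1385*1/228 = -1385/228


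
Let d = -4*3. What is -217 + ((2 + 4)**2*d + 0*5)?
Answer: -649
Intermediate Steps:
d = -12
-217 + ((2 + 4)**2*d + 0*5) = -217 + ((2 + 4)**2*(-12) + 0*5) = -217 + (6**2*(-12) + 0) = -217 + (36*(-12) + 0) = -217 + (-432 + 0) = -217 - 432 = -649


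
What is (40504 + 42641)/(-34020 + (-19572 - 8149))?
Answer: -83145/61741 ≈ -1.3467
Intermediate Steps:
(40504 + 42641)/(-34020 + (-19572 - 8149)) = 83145/(-34020 - 27721) = 83145/(-61741) = 83145*(-1/61741) = -83145/61741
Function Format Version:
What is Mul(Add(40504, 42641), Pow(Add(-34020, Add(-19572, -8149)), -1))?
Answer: Rational(-83145, 61741) ≈ -1.3467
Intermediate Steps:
Mul(Add(40504, 42641), Pow(Add(-34020, Add(-19572, -8149)), -1)) = Mul(83145, Pow(Add(-34020, -27721), -1)) = Mul(83145, Pow(-61741, -1)) = Mul(83145, Rational(-1, 61741)) = Rational(-83145, 61741)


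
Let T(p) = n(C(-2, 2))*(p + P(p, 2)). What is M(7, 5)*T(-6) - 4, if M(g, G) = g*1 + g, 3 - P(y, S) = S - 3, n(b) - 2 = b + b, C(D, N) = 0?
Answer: -60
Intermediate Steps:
n(b) = 2 + 2*b (n(b) = 2 + (b + b) = 2 + 2*b)
P(y, S) = 6 - S (P(y, S) = 3 - (S - 3) = 3 - (-3 + S) = 3 + (3 - S) = 6 - S)
T(p) = 8 + 2*p (T(p) = (2 + 2*0)*(p + (6 - 1*2)) = (2 + 0)*(p + (6 - 2)) = 2*(p + 4) = 2*(4 + p) = 8 + 2*p)
M(g, G) = 2*g (M(g, G) = g + g = 2*g)
M(7, 5)*T(-6) - 4 = (2*7)*(8 + 2*(-6)) - 4 = 14*(8 - 12) - 4 = 14*(-4) - 4 = -56 - 4 = -60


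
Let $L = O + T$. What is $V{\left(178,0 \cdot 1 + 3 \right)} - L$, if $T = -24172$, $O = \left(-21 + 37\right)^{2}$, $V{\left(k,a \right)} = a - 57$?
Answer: $23862$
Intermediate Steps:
$V{\left(k,a \right)} = -57 + a$
$O = 256$ ($O = 16^{2} = 256$)
$L = -23916$ ($L = 256 - 24172 = -23916$)
$V{\left(178,0 \cdot 1 + 3 \right)} - L = \left(-57 + \left(0 \cdot 1 + 3\right)\right) - -23916 = \left(-57 + \left(0 + 3\right)\right) + 23916 = \left(-57 + 3\right) + 23916 = -54 + 23916 = 23862$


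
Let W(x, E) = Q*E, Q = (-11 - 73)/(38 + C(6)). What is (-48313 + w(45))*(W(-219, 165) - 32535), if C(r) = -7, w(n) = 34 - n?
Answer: 49408632180/31 ≈ 1.5938e+9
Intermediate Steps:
Q = -84/31 (Q = (-11 - 73)/(38 - 7) = -84/31 ≈ -2.7097)
W(x, E) = -84*E/31
(-48313 + w(45))*(W(-219, 165) - 32535) = (-48313 + (34 - 1*45))*(-84/31*165 - 32535) = (-48313 + (34 - 45))*(-13860/31 - 32535) = (-48313 - 11)*(-1022445/31) = -48324*(-1022445/31) = 49408632180/31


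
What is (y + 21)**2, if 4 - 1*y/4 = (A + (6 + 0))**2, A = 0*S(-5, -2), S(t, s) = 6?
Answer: 11449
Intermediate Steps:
A = 0 (A = 0*6 = 0)
y = -128 (y = 16 - 4*(0 + (6 + 0))**2 = 16 - 4*(0 + 6)**2 = 16 - 4*6**2 = 16 - 4*36 = 16 - 144 = -128)
(y + 21)**2 = (-128 + 21)**2 = (-107)**2 = 11449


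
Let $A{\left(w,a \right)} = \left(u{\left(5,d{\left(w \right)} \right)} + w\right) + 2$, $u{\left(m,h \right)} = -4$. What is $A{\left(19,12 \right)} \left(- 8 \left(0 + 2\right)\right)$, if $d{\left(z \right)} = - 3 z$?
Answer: $-272$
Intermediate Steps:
$A{\left(w,a \right)} = -2 + w$ ($A{\left(w,a \right)} = \left(-4 + w\right) + 2 = -2 + w$)
$A{\left(19,12 \right)} \left(- 8 \left(0 + 2\right)\right) = \left(-2 + 19\right) \left(- 8 \left(0 + 2\right)\right) = 17 \left(\left(-8\right) 2\right) = 17 \left(-16\right) = -272$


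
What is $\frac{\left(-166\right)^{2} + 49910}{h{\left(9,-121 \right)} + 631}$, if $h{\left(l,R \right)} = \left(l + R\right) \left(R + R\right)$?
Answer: $\frac{25822}{9245} \approx 2.7931$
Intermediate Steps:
$h{\left(l,R \right)} = 2 R \left(R + l\right)$ ($h{\left(l,R \right)} = \left(R + l\right) 2 R = 2 R \left(R + l\right)$)
$\frac{\left(-166\right)^{2} + 49910}{h{\left(9,-121 \right)} + 631} = \frac{\left(-166\right)^{2} + 49910}{2 \left(-121\right) \left(-121 + 9\right) + 631} = \frac{27556 + 49910}{2 \left(-121\right) \left(-112\right) + 631} = \frac{77466}{27104 + 631} = \frac{77466}{27735} = 77466 \cdot \frac{1}{27735} = \frac{25822}{9245}$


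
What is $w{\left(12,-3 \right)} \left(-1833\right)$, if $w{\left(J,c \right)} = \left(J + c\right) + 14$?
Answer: $-42159$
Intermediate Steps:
$w{\left(J,c \right)} = 14 + J + c$
$w{\left(12,-3 \right)} \left(-1833\right) = \left(14 + 12 - 3\right) \left(-1833\right) = 23 \left(-1833\right) = -42159$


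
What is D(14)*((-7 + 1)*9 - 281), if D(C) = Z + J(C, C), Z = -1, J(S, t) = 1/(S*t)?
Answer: 65325/196 ≈ 333.29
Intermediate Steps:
J(S, t) = 1/(S*t)
D(C) = -1 + C⁻² (D(C) = -1 + 1/(C*C) = -1 + C⁻²)
D(14)*((-7 + 1)*9 - 281) = (-1 + 14⁻²)*((-7 + 1)*9 - 281) = (-1 + 1/196)*(-6*9 - 281) = -195*(-54 - 281)/196 = -195/196*(-335) = 65325/196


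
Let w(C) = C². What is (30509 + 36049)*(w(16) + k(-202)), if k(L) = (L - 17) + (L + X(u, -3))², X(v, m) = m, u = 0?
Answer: 2799562596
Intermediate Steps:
k(L) = -17 + L + (-3 + L)² (k(L) = (L - 17) + (L - 3)² = (-17 + L) + (-3 + L)² = -17 + L + (-3 + L)²)
(30509 + 36049)*(w(16) + k(-202)) = (30509 + 36049)*(16² + (-17 - 202 + (-3 - 202)²)) = 66558*(256 + (-17 - 202 + (-205)²)) = 66558*(256 + (-17 - 202 + 42025)) = 66558*(256 + 41806) = 66558*42062 = 2799562596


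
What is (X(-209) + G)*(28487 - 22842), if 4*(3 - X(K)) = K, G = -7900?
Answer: -177134455/4 ≈ -4.4284e+7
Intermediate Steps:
X(K) = 3 - K/4
(X(-209) + G)*(28487 - 22842) = ((3 - ¼*(-209)) - 7900)*(28487 - 22842) = ((3 + 209/4) - 7900)*5645 = (221/4 - 7900)*5645 = -31379/4*5645 = -177134455/4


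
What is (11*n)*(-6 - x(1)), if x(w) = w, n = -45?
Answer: 3465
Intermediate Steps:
(11*n)*(-6 - x(1)) = (11*(-45))*(-6 - 1*1) = -495*(-6 - 1) = -495*(-7) = 3465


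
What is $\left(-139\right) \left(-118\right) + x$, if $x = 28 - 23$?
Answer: $16407$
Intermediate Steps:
$x = 5$ ($x = 28 - 23 = 5$)
$\left(-139\right) \left(-118\right) + x = \left(-139\right) \left(-118\right) + 5 = 16402 + 5 = 16407$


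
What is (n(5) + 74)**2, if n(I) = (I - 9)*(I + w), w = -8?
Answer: 7396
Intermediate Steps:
n(I) = (-9 + I)*(-8 + I) (n(I) = (I - 9)*(I - 8) = (-9 + I)*(-8 + I))
(n(5) + 74)**2 = ((72 + 5**2 - 17*5) + 74)**2 = ((72 + 25 - 85) + 74)**2 = (12 + 74)**2 = 86**2 = 7396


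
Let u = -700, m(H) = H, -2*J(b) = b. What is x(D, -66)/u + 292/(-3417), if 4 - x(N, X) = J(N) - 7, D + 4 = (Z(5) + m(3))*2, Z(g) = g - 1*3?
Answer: -18017/170850 ≈ -0.10546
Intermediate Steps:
J(b) = -b/2
Z(g) = -3 + g (Z(g) = g - 3 = -3 + g)
D = 6 (D = -4 + ((-3 + 5) + 3)*2 = -4 + (2 + 3)*2 = -4 + 5*2 = -4 + 10 = 6)
x(N, X) = 11 + N/2 (x(N, X) = 4 - (-N/2 - 7) = 4 - (-7 - N/2) = 4 + (7 + N/2) = 11 + N/2)
x(D, -66)/u + 292/(-3417) = (11 + (½)*6)/(-700) + 292/(-3417) = (11 + 3)*(-1/700) + 292*(-1/3417) = 14*(-1/700) - 292/3417 = -1/50 - 292/3417 = -18017/170850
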